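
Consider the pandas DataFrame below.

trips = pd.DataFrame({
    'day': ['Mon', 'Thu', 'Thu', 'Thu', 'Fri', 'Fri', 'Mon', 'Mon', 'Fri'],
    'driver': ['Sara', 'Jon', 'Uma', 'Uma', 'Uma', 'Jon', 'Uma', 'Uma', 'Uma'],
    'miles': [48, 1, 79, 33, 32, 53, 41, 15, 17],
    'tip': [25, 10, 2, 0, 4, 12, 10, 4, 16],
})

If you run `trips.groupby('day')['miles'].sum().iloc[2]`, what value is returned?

113

group by day, sum of miles:
day
Fri    102
Mon    104
Thu    113
Name: miles, dtype: int64
Finally, value at position 2 = 113.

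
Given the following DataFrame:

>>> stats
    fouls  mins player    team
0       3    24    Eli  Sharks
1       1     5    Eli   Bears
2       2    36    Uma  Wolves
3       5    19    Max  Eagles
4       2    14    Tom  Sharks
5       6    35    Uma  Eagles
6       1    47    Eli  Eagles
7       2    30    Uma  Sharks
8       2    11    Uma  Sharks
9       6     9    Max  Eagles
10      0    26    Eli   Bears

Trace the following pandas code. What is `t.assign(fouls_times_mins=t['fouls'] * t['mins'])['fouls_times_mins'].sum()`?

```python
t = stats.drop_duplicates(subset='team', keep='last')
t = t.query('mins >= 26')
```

drop duplicate team (keep=last):
    fouls  mins player    team
2       2    36    Uma  Wolves
8       2    11    Uma  Sharks
9       6     9    Max  Eagles
10      0    26    Eli   Bears
filter rows where mins >= 26:
    fouls  mins player    team
2       2    36    Uma  Wolves
10      0    26    Eli   Bears
add column fouls_times_mins = t['fouls'] * t['mins']:
    fouls  mins player    team  fouls_times_mins
2       2    36    Uma  Wolves                72
10      0    26    Eli   Bears                 0
The sum of column 'fouls_times_mins' is 72.

72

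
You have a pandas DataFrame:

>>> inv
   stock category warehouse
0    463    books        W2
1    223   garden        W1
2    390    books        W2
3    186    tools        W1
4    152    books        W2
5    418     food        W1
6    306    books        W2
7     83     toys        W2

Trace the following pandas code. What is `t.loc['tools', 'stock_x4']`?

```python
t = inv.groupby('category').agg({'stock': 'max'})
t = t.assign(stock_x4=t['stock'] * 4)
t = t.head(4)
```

group by category, max of stock:
          stock
category       
books       463
food        418
garden      223
tools       186
toys         83
add column stock_x4 = t['stock'] * 4:
          stock  stock_x4
category                 
books       463      1852
food        418      1672
garden      223       892
tools       186       744
toys         83       332
take first 4 rows:
          stock  stock_x4
category                 
books       463      1852
food        418      1672
garden      223       892
tools       186       744
Reading off the value at row 'tools', column 'stock_x4', we get 744.

744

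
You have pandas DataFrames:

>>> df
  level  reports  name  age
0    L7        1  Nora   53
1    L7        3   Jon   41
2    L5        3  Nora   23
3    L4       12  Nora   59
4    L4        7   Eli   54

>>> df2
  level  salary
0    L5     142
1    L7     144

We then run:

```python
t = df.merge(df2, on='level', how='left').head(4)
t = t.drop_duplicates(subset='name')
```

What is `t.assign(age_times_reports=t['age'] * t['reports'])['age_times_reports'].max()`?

123

merge on 'level' (how='left') → 5 rows:
  level  reports  name  age  salary
0    L7        1  Nora   53   144.0
1    L7        3   Jon   41   144.0
2    L5        3  Nora   23   142.0
3    L4       12  Nora   59     NaN
4    L4        7   Eli   54     NaN
take first 4 rows:
  level  reports  name  age  salary
0    L7        1  Nora   53   144.0
1    L7        3   Jon   41   144.0
2    L5        3  Nora   23   142.0
3    L4       12  Nora   59     NaN
drop duplicate name (keep=first):
  level  reports  name  age  salary
0    L7        1  Nora   53   144.0
1    L7        3   Jon   41   144.0
add column age_times_reports = t['age'] * t['reports']:
  level  reports  name  age  salary  age_times_reports
0    L7        1  Nora   53   144.0                 53
1    L7        3   Jon   41   144.0                123
Hence 123.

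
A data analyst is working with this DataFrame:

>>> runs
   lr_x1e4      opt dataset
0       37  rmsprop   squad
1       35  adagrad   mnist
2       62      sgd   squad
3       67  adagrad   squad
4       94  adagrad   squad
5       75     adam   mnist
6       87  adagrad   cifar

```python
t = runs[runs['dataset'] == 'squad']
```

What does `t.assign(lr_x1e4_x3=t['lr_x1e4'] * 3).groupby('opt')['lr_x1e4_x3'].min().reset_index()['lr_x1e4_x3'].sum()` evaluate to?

filter rows where dataset == 'squad':
   lr_x1e4      opt dataset
0       37  rmsprop   squad
2       62      sgd   squad
3       67  adagrad   squad
4       94  adagrad   squad
add column lr_x1e4_x3 = t['lr_x1e4'] * 3:
   lr_x1e4      opt dataset  lr_x1e4_x3
0       37  rmsprop   squad         111
2       62      sgd   squad         186
3       67  adagrad   squad         201
4       94  adagrad   squad         282
group by opt, min of lr_x1e4_x3:
opt
adagrad    201
rmsprop    111
sgd        186
Name: lr_x1e4_x3, dtype: int64
reset_index():
       opt  lr_x1e4_x3
0  adagrad         201
1  rmsprop         111
2      sgd         186
Finally, sum of column 'lr_x1e4_x3' = 498.

498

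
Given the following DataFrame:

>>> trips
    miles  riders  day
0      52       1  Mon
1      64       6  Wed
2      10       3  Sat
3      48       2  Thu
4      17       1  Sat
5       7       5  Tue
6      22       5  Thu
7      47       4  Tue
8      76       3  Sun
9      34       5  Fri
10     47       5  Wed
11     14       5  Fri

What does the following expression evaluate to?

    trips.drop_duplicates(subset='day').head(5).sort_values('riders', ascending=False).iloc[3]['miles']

drop duplicate day (keep=first):
   miles  riders  day
0     52       1  Mon
1     64       6  Wed
2     10       3  Sat
3     48       2  Thu
5      7       5  Tue
8     76       3  Sun
9     34       5  Fri
take first 5 rows:
   miles  riders  day
0     52       1  Mon
1     64       6  Wed
2     10       3  Sat
3     48       2  Thu
5      7       5  Tue
sort by riders descending:
   miles  riders  day
1     64       6  Wed
5      7       5  Tue
2     10       3  Sat
3     48       2  Thu
0     52       1  Mon
Hence 48.

48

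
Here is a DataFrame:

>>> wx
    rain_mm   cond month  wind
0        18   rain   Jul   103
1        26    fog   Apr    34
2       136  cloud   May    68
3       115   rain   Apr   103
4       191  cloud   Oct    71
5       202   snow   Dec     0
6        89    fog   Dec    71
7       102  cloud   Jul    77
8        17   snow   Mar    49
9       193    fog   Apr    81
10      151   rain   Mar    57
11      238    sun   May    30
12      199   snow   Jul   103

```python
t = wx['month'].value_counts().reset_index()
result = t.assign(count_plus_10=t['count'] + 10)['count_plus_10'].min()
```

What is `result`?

11

value_counts of month:
month
Jul    3
Apr    3
May    2
Dec    2
Mar    2
Oct    1
Name: count, dtype: int64
reset_index():
  month  count
0   Jul      3
1   Apr      3
2   May      2
3   Dec      2
4   Mar      2
5   Oct      1
add column count_plus_10 = t['count'] + 10:
  month  count  count_plus_10
0   Jul      3             13
1   Apr      3             13
2   May      2             12
3   Dec      2             12
4   Mar      2             12
5   Oct      1             11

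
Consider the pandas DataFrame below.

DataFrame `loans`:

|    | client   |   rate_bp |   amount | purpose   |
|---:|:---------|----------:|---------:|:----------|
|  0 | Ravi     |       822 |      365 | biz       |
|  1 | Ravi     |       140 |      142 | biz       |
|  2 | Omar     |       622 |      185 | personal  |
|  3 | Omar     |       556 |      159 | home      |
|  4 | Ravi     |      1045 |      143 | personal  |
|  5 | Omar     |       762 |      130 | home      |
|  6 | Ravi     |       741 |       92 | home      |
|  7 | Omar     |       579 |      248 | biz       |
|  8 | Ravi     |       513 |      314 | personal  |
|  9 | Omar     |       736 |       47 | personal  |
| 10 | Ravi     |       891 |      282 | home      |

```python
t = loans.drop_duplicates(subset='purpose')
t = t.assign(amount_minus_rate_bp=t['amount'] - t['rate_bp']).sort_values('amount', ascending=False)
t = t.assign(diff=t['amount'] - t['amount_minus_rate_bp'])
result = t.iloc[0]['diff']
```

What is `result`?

822

drop duplicate purpose (keep=first):
  client  rate_bp  amount   purpose
0   Ravi      822     365       biz
2   Omar      622     185  personal
3   Omar      556     159      home
add column amount_minus_rate_bp = t['amount'] - t['rate_bp']:
  client  rate_bp  amount   purpose  amount_minus_rate_bp
0   Ravi      822     365       biz                  -457
2   Omar      622     185  personal                  -437
3   Omar      556     159      home                  -397
sort by amount descending:
  client  rate_bp  amount   purpose  amount_minus_rate_bp
0   Ravi      822     365       biz                  -457
2   Omar      622     185  personal                  -437
3   Omar      556     159      home                  -397
add column diff = t['amount'] - t['amount_minus_rate_bp']:
  client  rate_bp  amount   purpose  amount_minus_rate_bp  diff
0   Ravi      822     365       biz                  -457   822
2   Omar      622     185  personal                  -437   622
3   Omar      556     159      home                  -397   556
So iloc[0]['diff'] = 822.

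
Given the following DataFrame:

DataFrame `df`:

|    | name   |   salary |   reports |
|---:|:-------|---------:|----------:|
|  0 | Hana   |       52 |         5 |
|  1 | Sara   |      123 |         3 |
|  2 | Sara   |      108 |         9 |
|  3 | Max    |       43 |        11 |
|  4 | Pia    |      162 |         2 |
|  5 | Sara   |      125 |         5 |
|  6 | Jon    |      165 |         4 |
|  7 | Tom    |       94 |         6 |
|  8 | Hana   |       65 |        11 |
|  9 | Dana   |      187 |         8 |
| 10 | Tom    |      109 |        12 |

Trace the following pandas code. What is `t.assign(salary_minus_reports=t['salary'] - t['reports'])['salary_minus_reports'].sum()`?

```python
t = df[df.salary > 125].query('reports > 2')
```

filter rows where salary > 125:
   name  salary  reports
4   Pia     162        2
6   Jon     165        4
9  Dana     187        8
filter rows where reports > 2:
   name  salary  reports
6   Jon     165        4
9  Dana     187        8
add column salary_minus_reports = t['salary'] - t['reports']:
   name  salary  reports  salary_minus_reports
6   Jon     165        4                   161
9  Dana     187        8                   179
Reading off the sum of column 'salary_minus_reports', we get 340.

340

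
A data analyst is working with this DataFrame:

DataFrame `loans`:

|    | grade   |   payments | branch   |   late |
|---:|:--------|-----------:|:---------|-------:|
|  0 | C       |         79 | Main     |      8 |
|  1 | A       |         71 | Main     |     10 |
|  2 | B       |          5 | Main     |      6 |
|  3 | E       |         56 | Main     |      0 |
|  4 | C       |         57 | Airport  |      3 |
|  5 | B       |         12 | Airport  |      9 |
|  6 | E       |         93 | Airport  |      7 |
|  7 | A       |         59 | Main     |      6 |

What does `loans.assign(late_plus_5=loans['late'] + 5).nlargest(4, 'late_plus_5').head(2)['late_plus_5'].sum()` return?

29

add column late_plus_5 = loans['late'] + 5:
  grade  payments   branch  late  late_plus_5
0     C        79     Main     8           13
1     A        71     Main    10           15
2     B         5     Main     6           11
3     E        56     Main     0            5
4     C        57  Airport     3            8
5     B        12  Airport     9           14
6     E        93  Airport     7           12
7     A        59     Main     6           11
take 4 rows with largest late_plus_5:
  grade  payments   branch  late  late_plus_5
1     A        71     Main    10           15
5     B        12  Airport     9           14
0     C        79     Main     8           13
6     E        93  Airport     7           12
take first 2 rows:
  grade  payments   branch  late  late_plus_5
1     A        71     Main    10           15
5     B        12  Airport     9           14
Reading off the sum of column 'late_plus_5', we get 29.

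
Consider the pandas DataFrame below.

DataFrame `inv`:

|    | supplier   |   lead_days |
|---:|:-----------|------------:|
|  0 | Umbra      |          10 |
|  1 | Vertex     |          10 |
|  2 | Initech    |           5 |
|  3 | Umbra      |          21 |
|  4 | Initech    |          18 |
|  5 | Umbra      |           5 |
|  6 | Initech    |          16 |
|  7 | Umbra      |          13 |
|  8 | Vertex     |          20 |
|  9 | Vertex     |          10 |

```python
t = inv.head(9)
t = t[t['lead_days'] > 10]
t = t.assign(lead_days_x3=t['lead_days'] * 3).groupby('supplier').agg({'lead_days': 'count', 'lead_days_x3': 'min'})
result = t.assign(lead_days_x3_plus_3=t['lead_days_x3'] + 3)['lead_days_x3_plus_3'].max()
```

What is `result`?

take first 9 rows:
  supplier  lead_days
0    Umbra         10
1   Vertex         10
2  Initech          5
3    Umbra         21
4  Initech         18
5    Umbra          5
6  Initech         16
7    Umbra         13
8   Vertex         20
filter rows where lead_days > 10:
  supplier  lead_days
3    Umbra         21
4  Initech         18
6  Initech         16
7    Umbra         13
8   Vertex         20
add column lead_days_x3 = t['lead_days'] * 3:
  supplier  lead_days  lead_days_x3
3    Umbra         21            63
4  Initech         18            54
6  Initech         16            48
7    Umbra         13            39
8   Vertex         20            60
group by supplier: count(lead_days), min(lead_days_x3):
          lead_days  lead_days_x3
supplier                         
Initech           2            48
Umbra             2            39
Vertex            1            60
add column lead_days_x3_plus_3 = t['lead_days_x3'] + 3:
          lead_days  lead_days_x3  lead_days_x3_plus_3
supplier                                              
Initech           2            48                   51
Umbra             2            39                   42
Vertex            1            60                   63
Taking the max of column 'lead_days_x3_plus_3' gives 63.

63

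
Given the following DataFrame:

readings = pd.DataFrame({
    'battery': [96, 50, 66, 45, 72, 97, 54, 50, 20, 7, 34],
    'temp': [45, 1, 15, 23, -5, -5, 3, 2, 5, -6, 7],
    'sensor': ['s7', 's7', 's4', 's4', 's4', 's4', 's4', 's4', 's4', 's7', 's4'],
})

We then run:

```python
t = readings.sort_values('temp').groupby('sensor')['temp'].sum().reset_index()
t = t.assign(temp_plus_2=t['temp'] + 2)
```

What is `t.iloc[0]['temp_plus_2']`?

47

sort by temp:
    battery  temp sensor
9         7    -6     s7
4        72    -5     s4
5        97    -5     s4
1        50     1     s7
7        50     2     s4
6        54     3     s4
8        20     5     s4
10       34     7     s4
2        66    15     s4
3        45    23     s4
0        96    45     s7
group by sensor, sum of temp:
sensor
s4    45
s7    40
Name: temp, dtype: int64
reset_index():
  sensor  temp
0     s4    45
1     s7    40
add column temp_plus_2 = t['temp'] + 2:
  sensor  temp  temp_plus_2
0     s4    45           47
1     s7    40           42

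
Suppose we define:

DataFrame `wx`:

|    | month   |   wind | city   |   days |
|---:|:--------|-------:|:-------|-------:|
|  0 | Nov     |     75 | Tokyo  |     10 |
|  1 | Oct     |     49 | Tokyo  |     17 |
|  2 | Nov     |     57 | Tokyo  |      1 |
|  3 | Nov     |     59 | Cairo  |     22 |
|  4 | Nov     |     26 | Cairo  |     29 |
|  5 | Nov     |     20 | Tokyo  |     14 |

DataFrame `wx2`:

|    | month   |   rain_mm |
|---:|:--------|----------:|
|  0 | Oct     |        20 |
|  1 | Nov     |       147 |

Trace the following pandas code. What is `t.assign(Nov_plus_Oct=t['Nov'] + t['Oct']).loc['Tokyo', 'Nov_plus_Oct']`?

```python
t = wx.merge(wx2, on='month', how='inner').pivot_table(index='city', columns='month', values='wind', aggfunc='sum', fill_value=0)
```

merge on 'month' (how='inner') → 6 rows:
  month  wind   city  days  rain_mm
0   Nov    75  Tokyo    10      147
1   Oct    49  Tokyo    17       20
2   Nov    57  Tokyo     1      147
3   Nov    59  Cairo    22      147
4   Nov    26  Cairo    29      147
5   Nov    20  Tokyo    14      147
pivot: rows=city, cols=month, sum(wind):
month  Nov  Oct
city           
Cairo   85    0
Tokyo  152   49
add column Nov_plus_Oct = t['Nov'] + t['Oct']:
month  Nov  Oct  Nov_plus_Oct
city                         
Cairo   85    0            85
Tokyo  152   49           201
value at row 'Tokyo', column 'Nov_plus_Oct' → 201

201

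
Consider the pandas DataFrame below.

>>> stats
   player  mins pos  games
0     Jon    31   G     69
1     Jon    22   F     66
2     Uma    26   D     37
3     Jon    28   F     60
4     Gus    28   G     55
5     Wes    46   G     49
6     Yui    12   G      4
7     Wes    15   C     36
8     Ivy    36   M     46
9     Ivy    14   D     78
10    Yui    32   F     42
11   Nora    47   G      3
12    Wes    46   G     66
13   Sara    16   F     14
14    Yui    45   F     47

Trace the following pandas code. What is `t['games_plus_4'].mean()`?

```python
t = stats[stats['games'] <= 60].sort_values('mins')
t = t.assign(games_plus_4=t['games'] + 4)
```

39.7272727273

filter rows where games <= 60:
   player  mins pos  games
2     Uma    26   D     37
3     Jon    28   F     60
4     Gus    28   G     55
5     Wes    46   G     49
6     Yui    12   G      4
7     Wes    15   C     36
8     Ivy    36   M     46
10    Yui    32   F     42
11   Nora    47   G      3
13   Sara    16   F     14
14    Yui    45   F     47
sort by mins:
   player  mins pos  games
6     Yui    12   G      4
7     Wes    15   C     36
13   Sara    16   F     14
2     Uma    26   D     37
3     Jon    28   F     60
4     Gus    28   G     55
10    Yui    32   F     42
8     Ivy    36   M     46
14    Yui    45   F     47
5     Wes    46   G     49
11   Nora    47   G      3
add column games_plus_4 = t['games'] + 4:
   player  mins pos  games  games_plus_4
6     Yui    12   G      4             8
7     Wes    15   C     36            40
13   Sara    16   F     14            18
2     Uma    26   D     37            41
3     Jon    28   F     60            64
4     Gus    28   G     55            59
10    Yui    32   F     42            46
8     Ivy    36   M     46            50
14    Yui    45   F     47            51
5     Wes    46   G     49            53
11   Nora    47   G      3             7
Hence 39.7272727273.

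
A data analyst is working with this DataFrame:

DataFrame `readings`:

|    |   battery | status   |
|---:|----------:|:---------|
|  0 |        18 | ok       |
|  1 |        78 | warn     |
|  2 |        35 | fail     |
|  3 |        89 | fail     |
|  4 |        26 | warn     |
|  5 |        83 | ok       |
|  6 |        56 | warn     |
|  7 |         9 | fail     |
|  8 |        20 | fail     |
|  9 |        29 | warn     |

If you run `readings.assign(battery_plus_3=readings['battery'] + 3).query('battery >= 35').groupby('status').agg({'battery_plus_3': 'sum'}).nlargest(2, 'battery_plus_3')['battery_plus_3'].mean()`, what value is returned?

add column battery_plus_3 = readings['battery'] + 3:
   battery status  battery_plus_3
0       18     ok              21
1       78   warn              81
2       35   fail              38
3       89   fail              92
4       26   warn              29
5       83     ok              86
6       56   warn              59
7        9   fail              12
8       20   fail              23
9       29   warn              32
filter rows where battery >= 35:
   battery status  battery_plus_3
1       78   warn              81
2       35   fail              38
3       89   fail              92
5       83     ok              86
6       56   warn              59
group by status, sum of battery_plus_3:
        battery_plus_3
status                
fail               130
ok                  86
warn               140
take 2 rows with largest battery_plus_3:
        battery_plus_3
status                
warn               140
fail               130
Then the mean of column 'battery_plus_3': 135.0

135.0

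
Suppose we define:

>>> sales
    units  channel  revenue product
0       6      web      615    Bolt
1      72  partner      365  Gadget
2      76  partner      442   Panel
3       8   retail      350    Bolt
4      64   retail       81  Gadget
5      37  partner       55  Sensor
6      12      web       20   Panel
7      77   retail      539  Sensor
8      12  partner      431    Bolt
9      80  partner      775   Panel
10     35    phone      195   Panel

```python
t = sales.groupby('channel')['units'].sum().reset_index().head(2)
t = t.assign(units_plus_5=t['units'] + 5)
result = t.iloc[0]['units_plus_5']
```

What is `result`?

group by channel, sum of units:
channel
partner    277
phone       35
retail     149
web         18
Name: units, dtype: int64
reset_index():
   channel  units
0  partner    277
1    phone     35
2   retail    149
3      web     18
take first 2 rows:
   channel  units
0  partner    277
1    phone     35
add column units_plus_5 = t['units'] + 5:
   channel  units  units_plus_5
0  partner    277           282
1    phone     35            40

282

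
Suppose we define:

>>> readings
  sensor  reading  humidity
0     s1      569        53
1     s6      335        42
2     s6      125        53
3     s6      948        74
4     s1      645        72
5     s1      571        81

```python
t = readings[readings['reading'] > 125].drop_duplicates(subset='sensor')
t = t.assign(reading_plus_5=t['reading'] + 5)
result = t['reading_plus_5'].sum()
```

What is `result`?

filter rows where reading > 125:
  sensor  reading  humidity
0     s1      569        53
1     s6      335        42
3     s6      948        74
4     s1      645        72
5     s1      571        81
drop duplicate sensor (keep=first):
  sensor  reading  humidity
0     s1      569        53
1     s6      335        42
add column reading_plus_5 = t['reading'] + 5:
  sensor  reading  humidity  reading_plus_5
0     s1      569        53             574
1     s6      335        42             340
So sum() = 914.

914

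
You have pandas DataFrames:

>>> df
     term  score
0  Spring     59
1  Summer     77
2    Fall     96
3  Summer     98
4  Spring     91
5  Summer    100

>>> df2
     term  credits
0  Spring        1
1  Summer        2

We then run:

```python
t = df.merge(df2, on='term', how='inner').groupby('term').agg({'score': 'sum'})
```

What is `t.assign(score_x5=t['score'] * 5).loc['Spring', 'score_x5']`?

750

merge on 'term' (how='inner') → 5 rows:
     term  score  credits
0  Spring     59        1
1  Summer     77        2
2  Summer     98        2
3  Spring     91        1
4  Summer    100        2
group by term, sum of score:
        score
term         
Spring    150
Summer    275
add column score_x5 = t['score'] * 5:
        score  score_x5
term                   
Spring    150       750
Summer    275      1375
Then the value at row 'Spring', column 'score_x5': 750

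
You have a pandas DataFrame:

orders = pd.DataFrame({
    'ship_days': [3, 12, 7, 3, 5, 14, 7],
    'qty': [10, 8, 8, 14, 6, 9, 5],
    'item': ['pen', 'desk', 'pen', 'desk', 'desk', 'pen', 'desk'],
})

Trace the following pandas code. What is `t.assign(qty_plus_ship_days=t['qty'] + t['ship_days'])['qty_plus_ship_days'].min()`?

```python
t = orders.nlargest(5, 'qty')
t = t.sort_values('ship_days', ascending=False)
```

take 5 rows with largest qty:
   ship_days  qty  item
3          3   14  desk
0          3   10   pen
5         14    9   pen
1         12    8  desk
2          7    8   pen
sort by ship_days descending:
   ship_days  qty  item
5         14    9   pen
1         12    8  desk
2          7    8   pen
3          3   14  desk
0          3   10   pen
add column qty_plus_ship_days = t['qty'] + t['ship_days']:
   ship_days  qty  item  qty_plus_ship_days
5         14    9   pen                  23
1         12    8  desk                  20
2          7    8   pen                  15
3          3   14  desk                  17
0          3   10   pen                  13

13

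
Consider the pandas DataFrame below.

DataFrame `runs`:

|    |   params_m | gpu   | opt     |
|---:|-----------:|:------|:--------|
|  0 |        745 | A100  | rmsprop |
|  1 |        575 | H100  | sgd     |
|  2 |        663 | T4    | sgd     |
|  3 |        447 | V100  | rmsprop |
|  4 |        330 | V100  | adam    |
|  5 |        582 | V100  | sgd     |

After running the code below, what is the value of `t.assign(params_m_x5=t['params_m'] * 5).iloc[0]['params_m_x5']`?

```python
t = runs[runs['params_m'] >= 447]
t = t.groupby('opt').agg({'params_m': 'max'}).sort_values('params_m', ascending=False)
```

3725

filter rows where params_m >= 447:
   params_m   gpu      opt
0       745  A100  rmsprop
1       575  H100      sgd
2       663    T4      sgd
3       447  V100  rmsprop
5       582  V100      sgd
group by opt, max of params_m:
         params_m
opt              
rmsprop       745
sgd           663
sort by params_m descending:
         params_m
opt              
rmsprop       745
sgd           663
add column params_m_x5 = t['params_m'] * 5:
         params_m  params_m_x5
opt                           
rmsprop       745         3725
sgd           663         3315
Finally, value at position 0, column 'params_m_x5' = 3725.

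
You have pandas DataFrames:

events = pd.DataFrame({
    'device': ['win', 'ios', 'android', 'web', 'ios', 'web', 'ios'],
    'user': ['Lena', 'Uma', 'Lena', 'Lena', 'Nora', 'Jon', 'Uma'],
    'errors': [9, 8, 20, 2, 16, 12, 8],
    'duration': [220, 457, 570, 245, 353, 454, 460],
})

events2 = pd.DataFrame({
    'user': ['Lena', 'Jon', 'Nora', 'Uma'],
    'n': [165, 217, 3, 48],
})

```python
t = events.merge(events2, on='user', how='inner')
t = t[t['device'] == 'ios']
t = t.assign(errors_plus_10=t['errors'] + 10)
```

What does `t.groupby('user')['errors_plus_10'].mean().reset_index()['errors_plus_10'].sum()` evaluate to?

44.0

merge on 'user' (how='inner') → 7 rows:
    device  user  errors  duration    n
0      win  Lena       9       220  165
1      ios   Uma       8       457   48
2  android  Lena      20       570  165
3      web  Lena       2       245  165
4      ios  Nora      16       353    3
5      web   Jon      12       454  217
6      ios   Uma       8       460   48
filter rows where device == 'ios':
  device  user  errors  duration   n
1    ios   Uma       8       457  48
4    ios  Nora      16       353   3
6    ios   Uma       8       460  48
add column errors_plus_10 = t['errors'] + 10:
  device  user  errors  duration   n  errors_plus_10
1    ios   Uma       8       457  48              18
4    ios  Nora      16       353   3              26
6    ios   Uma       8       460  48              18
group by user, mean of errors_plus_10:
user
Nora    26.0
Uma     18.0
Name: errors_plus_10, dtype: float64
reset_index():
   user  errors_plus_10
0  Nora            26.0
1   Uma            18.0
sum of column 'errors_plus_10' → 44.0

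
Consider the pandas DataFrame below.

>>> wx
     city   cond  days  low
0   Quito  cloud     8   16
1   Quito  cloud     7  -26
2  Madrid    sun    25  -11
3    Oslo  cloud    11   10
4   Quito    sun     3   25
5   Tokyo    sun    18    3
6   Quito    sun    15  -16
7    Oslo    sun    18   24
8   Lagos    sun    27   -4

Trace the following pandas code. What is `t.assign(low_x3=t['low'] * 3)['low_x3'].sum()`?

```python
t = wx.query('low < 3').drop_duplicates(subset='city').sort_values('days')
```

-123

filter rows where low < 3:
     city   cond  days  low
1   Quito  cloud     7  -26
2  Madrid    sun    25  -11
6   Quito    sun    15  -16
8   Lagos    sun    27   -4
drop duplicate city (keep=first):
     city   cond  days  low
1   Quito  cloud     7  -26
2  Madrid    sun    25  -11
8   Lagos    sun    27   -4
sort by days:
     city   cond  days  low
1   Quito  cloud     7  -26
2  Madrid    sun    25  -11
8   Lagos    sun    27   -4
add column low_x3 = t['low'] * 3:
     city   cond  days  low  low_x3
1   Quito  cloud     7  -26     -78
2  Madrid    sun    25  -11     -33
8   Lagos    sun    27   -4     -12
Hence -123.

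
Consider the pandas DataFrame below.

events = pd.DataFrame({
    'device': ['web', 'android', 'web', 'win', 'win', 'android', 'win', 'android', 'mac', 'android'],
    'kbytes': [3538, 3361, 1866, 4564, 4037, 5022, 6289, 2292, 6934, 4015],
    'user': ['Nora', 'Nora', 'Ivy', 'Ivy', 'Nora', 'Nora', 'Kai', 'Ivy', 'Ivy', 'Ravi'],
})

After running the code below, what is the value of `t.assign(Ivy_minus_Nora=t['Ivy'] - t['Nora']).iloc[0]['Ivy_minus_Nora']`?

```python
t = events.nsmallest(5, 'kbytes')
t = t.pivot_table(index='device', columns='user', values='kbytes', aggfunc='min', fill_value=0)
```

-1069

take 5 rows with smallest kbytes:
    device  kbytes  user
2      web    1866   Ivy
7  android    2292   Ivy
1  android    3361  Nora
0      web    3538  Nora
9  android    4015  Ravi
pivot: rows=device, cols=user, min(kbytes):
user      Ivy  Nora  Ravi
device                   
android  2292  3361  4015
web      1866  3538     0
add column Ivy_minus_Nora = t['Ivy'] - t['Nora']:
user      Ivy  Nora  Ravi  Ivy_minus_Nora
device                                   
android  2292  3361  4015           -1069
web      1866  3538     0           -1672
Taking the value at position 0, column 'Ivy_minus_Nora' gives -1069.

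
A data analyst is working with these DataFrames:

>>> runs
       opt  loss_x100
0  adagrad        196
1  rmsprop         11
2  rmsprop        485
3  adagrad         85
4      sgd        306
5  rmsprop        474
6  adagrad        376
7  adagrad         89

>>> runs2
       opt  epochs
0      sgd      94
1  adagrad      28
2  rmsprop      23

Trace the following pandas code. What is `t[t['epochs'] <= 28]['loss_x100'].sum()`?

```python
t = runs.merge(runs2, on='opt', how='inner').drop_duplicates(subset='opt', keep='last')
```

merge on 'opt' (how='inner') → 8 rows:
       opt  loss_x100  epochs
0  adagrad        196      28
1  rmsprop         11      23
2  rmsprop        485      23
3  adagrad         85      28
4      sgd        306      94
5  rmsprop        474      23
6  adagrad        376      28
7  adagrad         89      28
drop duplicate opt (keep=last):
       opt  loss_x100  epochs
4      sgd        306      94
5  rmsprop        474      23
7  adagrad         89      28
filter rows where epochs <= 28:
       opt  loss_x100  epochs
5  rmsprop        474      23
7  adagrad         89      28
Reading off the sum of column 'loss_x100', we get 563.

563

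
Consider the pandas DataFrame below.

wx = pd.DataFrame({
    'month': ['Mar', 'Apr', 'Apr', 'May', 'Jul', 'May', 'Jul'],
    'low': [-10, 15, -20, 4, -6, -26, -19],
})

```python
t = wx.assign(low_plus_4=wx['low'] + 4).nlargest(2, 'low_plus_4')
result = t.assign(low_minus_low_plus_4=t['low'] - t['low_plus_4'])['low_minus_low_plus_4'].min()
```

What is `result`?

add column low_plus_4 = wx['low'] + 4:
  month  low  low_plus_4
0   Mar  -10          -6
1   Apr   15          19
2   Apr  -20         -16
3   May    4           8
4   Jul   -6          -2
5   May  -26         -22
6   Jul  -19         -15
take 2 rows with largest low_plus_4:
  month  low  low_plus_4
1   Apr   15          19
3   May    4           8
add column low_minus_low_plus_4 = t['low'] - t['low_plus_4']:
  month  low  low_plus_4  low_minus_low_plus_4
1   Apr   15          19                    -4
3   May    4           8                    -4

-4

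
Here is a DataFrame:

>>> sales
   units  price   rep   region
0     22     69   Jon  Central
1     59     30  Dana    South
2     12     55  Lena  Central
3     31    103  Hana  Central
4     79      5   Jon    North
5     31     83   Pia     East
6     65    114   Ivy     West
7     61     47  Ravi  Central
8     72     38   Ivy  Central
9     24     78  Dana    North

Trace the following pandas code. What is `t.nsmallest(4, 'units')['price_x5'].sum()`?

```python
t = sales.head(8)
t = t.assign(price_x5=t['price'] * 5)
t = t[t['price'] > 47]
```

1550

take first 8 rows:
   units  price   rep   region
0     22     69   Jon  Central
1     59     30  Dana    South
2     12     55  Lena  Central
3     31    103  Hana  Central
4     79      5   Jon    North
5     31     83   Pia     East
6     65    114   Ivy     West
7     61     47  Ravi  Central
add column price_x5 = t['price'] * 5:
   units  price   rep   region  price_x5
0     22     69   Jon  Central       345
1     59     30  Dana    South       150
2     12     55  Lena  Central       275
3     31    103  Hana  Central       515
4     79      5   Jon    North        25
5     31     83   Pia     East       415
6     65    114   Ivy     West       570
7     61     47  Ravi  Central       235
filter rows where price > 47:
   units  price   rep   region  price_x5
0     22     69   Jon  Central       345
2     12     55  Lena  Central       275
3     31    103  Hana  Central       515
5     31     83   Pia     East       415
6     65    114   Ivy     West       570
take 4 rows with smallest units:
   units  price   rep   region  price_x5
2     12     55  Lena  Central       275
0     22     69   Jon  Central       345
3     31    103  Hana  Central       515
5     31     83   Pia     East       415
Taking the sum of column 'price_x5' gives 1550.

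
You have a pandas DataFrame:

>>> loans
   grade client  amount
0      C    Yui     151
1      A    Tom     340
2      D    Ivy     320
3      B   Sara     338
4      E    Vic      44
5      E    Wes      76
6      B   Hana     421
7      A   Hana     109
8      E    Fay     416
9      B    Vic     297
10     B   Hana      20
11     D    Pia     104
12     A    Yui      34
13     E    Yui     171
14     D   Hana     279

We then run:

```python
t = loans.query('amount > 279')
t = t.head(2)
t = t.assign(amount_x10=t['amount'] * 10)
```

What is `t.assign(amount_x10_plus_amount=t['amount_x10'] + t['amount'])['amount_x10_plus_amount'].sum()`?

7260

filter rows where amount > 279:
  grade client  amount
1     A    Tom     340
2     D    Ivy     320
3     B   Sara     338
6     B   Hana     421
8     E    Fay     416
9     B    Vic     297
take first 2 rows:
  grade client  amount
1     A    Tom     340
2     D    Ivy     320
add column amount_x10 = t['amount'] * 10:
  grade client  amount  amount_x10
1     A    Tom     340        3400
2     D    Ivy     320        3200
add column amount_x10_plus_amount = t['amount_x10'] + t['amount']:
  grade client  amount  amount_x10  amount_x10_plus_amount
1     A    Tom     340        3400                    3740
2     D    Ivy     320        3200                    3520
Reading off the sum of column 'amount_x10_plus_amount', we get 7260.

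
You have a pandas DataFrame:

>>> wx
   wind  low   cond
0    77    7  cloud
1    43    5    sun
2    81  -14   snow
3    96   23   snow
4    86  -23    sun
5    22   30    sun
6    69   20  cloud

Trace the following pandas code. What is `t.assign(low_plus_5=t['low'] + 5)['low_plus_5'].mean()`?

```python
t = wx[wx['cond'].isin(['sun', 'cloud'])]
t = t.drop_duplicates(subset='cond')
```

filter rows where cond in ['sun', 'cloud']:
   wind  low   cond
0    77    7  cloud
1    43    5    sun
4    86  -23    sun
5    22   30    sun
6    69   20  cloud
drop duplicate cond (keep=first):
   wind  low   cond
0    77    7  cloud
1    43    5    sun
add column low_plus_5 = t['low'] + 5:
   wind  low   cond  low_plus_5
0    77    7  cloud          12
1    43    5    sun          10
mean of column 'low_plus_5' → 11.0

11.0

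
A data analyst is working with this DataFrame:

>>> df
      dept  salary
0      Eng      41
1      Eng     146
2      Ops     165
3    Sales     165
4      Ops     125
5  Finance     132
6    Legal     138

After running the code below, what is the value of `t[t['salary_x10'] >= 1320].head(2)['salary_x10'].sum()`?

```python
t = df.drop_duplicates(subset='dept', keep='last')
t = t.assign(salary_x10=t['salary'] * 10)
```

drop duplicate dept (keep=last):
      dept  salary
1      Eng     146
3    Sales     165
4      Ops     125
5  Finance     132
6    Legal     138
add column salary_x10 = t['salary'] * 10:
      dept  salary  salary_x10
1      Eng     146        1460
3    Sales     165        1650
4      Ops     125        1250
5  Finance     132        1320
6    Legal     138        1380
filter rows where salary_x10 >= 1320:
      dept  salary  salary_x10
1      Eng     146        1460
3    Sales     165        1650
5  Finance     132        1320
6    Legal     138        1380
take first 2 rows:
    dept  salary  salary_x10
1    Eng     146        1460
3  Sales     165        1650
Hence 3110.

3110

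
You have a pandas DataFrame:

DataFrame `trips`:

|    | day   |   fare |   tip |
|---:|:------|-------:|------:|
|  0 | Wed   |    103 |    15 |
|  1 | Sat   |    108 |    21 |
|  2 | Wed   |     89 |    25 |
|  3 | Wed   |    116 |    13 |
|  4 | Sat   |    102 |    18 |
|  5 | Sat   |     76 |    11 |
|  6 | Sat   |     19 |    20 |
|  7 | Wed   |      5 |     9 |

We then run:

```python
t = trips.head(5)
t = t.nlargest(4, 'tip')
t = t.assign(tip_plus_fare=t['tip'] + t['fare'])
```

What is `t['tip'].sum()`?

take first 5 rows:
   day  fare  tip
0  Wed   103   15
1  Sat   108   21
2  Wed    89   25
3  Wed   116   13
4  Sat   102   18
take 4 rows with largest tip:
   day  fare  tip
2  Wed    89   25
1  Sat   108   21
4  Sat   102   18
0  Wed   103   15
add column tip_plus_fare = t['tip'] + t['fare']:
   day  fare  tip  tip_plus_fare
2  Wed    89   25            114
1  Sat   108   21            129
4  Sat   102   18            120
0  Wed   103   15            118
Then the sum of column 'tip': 79

79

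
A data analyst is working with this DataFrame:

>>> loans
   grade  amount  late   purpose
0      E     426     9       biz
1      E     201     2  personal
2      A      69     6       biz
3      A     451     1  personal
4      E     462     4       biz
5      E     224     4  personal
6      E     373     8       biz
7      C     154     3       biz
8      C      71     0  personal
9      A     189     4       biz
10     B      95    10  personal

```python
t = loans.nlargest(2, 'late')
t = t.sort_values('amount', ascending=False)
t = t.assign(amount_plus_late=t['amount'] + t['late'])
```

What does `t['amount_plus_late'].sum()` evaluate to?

540

take 2 rows with largest late:
   grade  amount  late   purpose
10     B      95    10  personal
0      E     426     9       biz
sort by amount descending:
   grade  amount  late   purpose
0      E     426     9       biz
10     B      95    10  personal
add column amount_plus_late = t['amount'] + t['late']:
   grade  amount  late   purpose  amount_plus_late
0      E     426     9       biz               435
10     B      95    10  personal               105
sum of column 'amount_plus_late' → 540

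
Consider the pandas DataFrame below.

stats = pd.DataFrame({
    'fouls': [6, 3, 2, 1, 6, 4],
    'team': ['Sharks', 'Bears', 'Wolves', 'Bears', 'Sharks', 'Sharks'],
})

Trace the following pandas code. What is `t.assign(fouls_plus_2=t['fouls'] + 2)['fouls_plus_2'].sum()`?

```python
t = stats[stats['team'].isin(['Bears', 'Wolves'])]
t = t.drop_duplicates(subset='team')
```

filter rows where team in ['Bears', 'Wolves']:
   fouls    team
1      3   Bears
2      2  Wolves
3      1   Bears
drop duplicate team (keep=first):
   fouls    team
1      3   Bears
2      2  Wolves
add column fouls_plus_2 = t['fouls'] + 2:
   fouls    team  fouls_plus_2
1      3   Bears             5
2      2  Wolves             4
Taking the sum of column 'fouls_plus_2' gives 9.

9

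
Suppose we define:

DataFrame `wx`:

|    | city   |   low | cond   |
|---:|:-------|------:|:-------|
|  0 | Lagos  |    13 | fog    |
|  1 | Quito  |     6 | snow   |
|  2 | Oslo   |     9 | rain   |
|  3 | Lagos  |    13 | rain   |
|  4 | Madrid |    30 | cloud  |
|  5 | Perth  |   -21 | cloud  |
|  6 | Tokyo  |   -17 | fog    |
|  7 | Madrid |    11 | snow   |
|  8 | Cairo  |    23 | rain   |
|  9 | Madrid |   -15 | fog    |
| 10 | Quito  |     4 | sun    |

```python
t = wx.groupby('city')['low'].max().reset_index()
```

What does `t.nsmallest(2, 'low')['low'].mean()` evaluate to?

group by city, max of low:
city
Cairo     23
Lagos     13
Madrid    30
Oslo       9
Perth    -21
Quito      6
Tokyo    -17
Name: low, dtype: int64
reset_index():
     city  low
0   Cairo   23
1   Lagos   13
2  Madrid   30
3    Oslo    9
4   Perth  -21
5   Quito    6
6   Tokyo  -17
take 2 rows with smallest low:
    city  low
4  Perth  -21
6  Tokyo  -17
Reading off the mean of column 'low', we get -19.0.

-19.0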